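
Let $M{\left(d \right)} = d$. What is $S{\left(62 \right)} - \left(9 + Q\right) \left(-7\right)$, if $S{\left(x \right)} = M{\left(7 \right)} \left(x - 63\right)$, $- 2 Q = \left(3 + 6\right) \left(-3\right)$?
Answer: $\frac{301}{2} \approx 150.5$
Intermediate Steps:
$Q = \frac{27}{2}$ ($Q = - \frac{\left(3 + 6\right) \left(-3\right)}{2} = - \frac{9 \left(-3\right)}{2} = \left(- \frac{1}{2}\right) \left(-27\right) = \frac{27}{2} \approx 13.5$)
$S{\left(x \right)} = -441 + 7 x$ ($S{\left(x \right)} = 7 \left(x - 63\right) = 7 \left(-63 + x\right) = -441 + 7 x$)
$S{\left(62 \right)} - \left(9 + Q\right) \left(-7\right) = \left(-441 + 7 \cdot 62\right) - \left(9 + \frac{27}{2}\right) \left(-7\right) = \left(-441 + 434\right) - \frac{45}{2} \left(-7\right) = -7 - - \frac{315}{2} = -7 + \frac{315}{2} = \frac{301}{2}$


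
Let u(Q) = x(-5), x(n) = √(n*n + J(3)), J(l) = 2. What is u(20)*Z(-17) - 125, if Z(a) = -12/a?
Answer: -125 + 36*√3/17 ≈ -121.33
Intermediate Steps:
x(n) = √(2 + n²) (x(n) = √(n*n + 2) = √(n² + 2) = √(2 + n²))
u(Q) = 3*√3 (u(Q) = √(2 + (-5)²) = √(2 + 25) = √27 = 3*√3)
u(20)*Z(-17) - 125 = (3*√3)*(-12/(-17)) - 125 = (3*√3)*(-12*(-1/17)) - 125 = (3*√3)*(12/17) - 125 = 36*√3/17 - 125 = -125 + 36*√3/17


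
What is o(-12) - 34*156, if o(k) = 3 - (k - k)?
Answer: -5301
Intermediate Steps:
o(k) = 3 (o(k) = 3 - 1*0 = 3 + 0 = 3)
o(-12) - 34*156 = 3 - 34*156 = 3 - 5304 = -5301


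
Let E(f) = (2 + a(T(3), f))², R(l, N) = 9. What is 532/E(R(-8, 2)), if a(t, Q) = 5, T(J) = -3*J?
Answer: 76/7 ≈ 10.857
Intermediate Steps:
E(f) = 49 (E(f) = (2 + 5)² = 7² = 49)
532/E(R(-8, 2)) = 532/49 = 532*(1/49) = 76/7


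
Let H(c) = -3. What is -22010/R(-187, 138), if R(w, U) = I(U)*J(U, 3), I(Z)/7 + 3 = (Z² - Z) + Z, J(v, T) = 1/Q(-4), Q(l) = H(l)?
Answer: 22010/44429 ≈ 0.49540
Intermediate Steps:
Q(l) = -3
J(v, T) = -⅓ (J(v, T) = 1/(-3) = -⅓)
I(Z) = -21 + 7*Z² (I(Z) = -21 + 7*((Z² - Z) + Z) = -21 + 7*Z²)
R(w, U) = 7 - 7*U²/3 (R(w, U) = (-21 + 7*U²)*(-⅓) = 7 - 7*U²/3)
-22010/R(-187, 138) = -22010/(7 - 7/3*138²) = -22010/(7 - 7/3*19044) = -22010/(7 - 44436) = -22010/(-44429) = -22010*(-1/44429) = 22010/44429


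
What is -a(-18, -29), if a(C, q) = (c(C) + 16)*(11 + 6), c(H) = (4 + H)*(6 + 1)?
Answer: 1394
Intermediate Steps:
c(H) = 28 + 7*H (c(H) = (4 + H)*7 = 28 + 7*H)
a(C, q) = 748 + 119*C (a(C, q) = ((28 + 7*C) + 16)*(11 + 6) = (44 + 7*C)*17 = 748 + 119*C)
-a(-18, -29) = -(748 + 119*(-18)) = -(748 - 2142) = -1*(-1394) = 1394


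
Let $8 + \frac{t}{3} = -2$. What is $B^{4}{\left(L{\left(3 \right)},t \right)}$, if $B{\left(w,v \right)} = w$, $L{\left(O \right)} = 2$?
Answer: $16$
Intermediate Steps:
$t = -30$ ($t = -24 + 3 \left(-2\right) = -24 - 6 = -30$)
$B^{4}{\left(L{\left(3 \right)},t \right)} = 2^{4} = 16$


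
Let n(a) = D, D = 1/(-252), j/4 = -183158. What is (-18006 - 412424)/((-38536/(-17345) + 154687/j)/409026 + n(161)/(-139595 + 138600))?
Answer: -9349448794479143839288800/193400344376807 ≈ -4.8342e+10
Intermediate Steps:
j = -732632 (j = 4*(-183158) = -732632)
D = -1/252 ≈ -0.0039683
n(a) = -1/252
(-18006 - 412424)/((-38536/(-17345) + 154687/j)/409026 + n(161)/(-139595 + 138600)) = (-18006 - 412424)/((-38536/(-17345) + 154687/(-732632))/409026 - 1/(252*(-139595 + 138600))) = -430430/((-38536*(-1/17345) + 154687*(-1/732632))*(1/409026) - 1/252/(-995)) = -430430/((38536/17345 - 154687/732632)*(1/409026) - 1/252*(-1/995)) = -430430/((25549660737/12707502040)*(1/409026) + 1/250740) = -430430/(8516553579/1732566243137680 + 1/250740) = -430430/193400344376807/21721182990217094160 = -430430*21721182990217094160/193400344376807 = -9349448794479143839288800/193400344376807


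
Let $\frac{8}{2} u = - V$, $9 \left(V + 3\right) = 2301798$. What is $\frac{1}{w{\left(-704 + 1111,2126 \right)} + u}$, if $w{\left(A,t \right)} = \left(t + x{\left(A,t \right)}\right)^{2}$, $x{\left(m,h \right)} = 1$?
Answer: $\frac{12}{53522291} \approx 2.2421 \cdot 10^{-7}$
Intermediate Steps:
$V = \frac{767257}{3}$ ($V = -3 + \frac{1}{9} \cdot 2301798 = -3 + \frac{767266}{3} = \frac{767257}{3} \approx 2.5575 \cdot 10^{5}$)
$u = - \frac{767257}{12}$ ($u = \frac{\left(-1\right) \frac{767257}{3}}{4} = \frac{1}{4} \left(- \frac{767257}{3}\right) = - \frac{767257}{12} \approx -63938.0$)
$w{\left(A,t \right)} = \left(1 + t\right)^{2}$ ($w{\left(A,t \right)} = \left(t + 1\right)^{2} = \left(1 + t\right)^{2}$)
$\frac{1}{w{\left(-704 + 1111,2126 \right)} + u} = \frac{1}{\left(1 + 2126\right)^{2} - \frac{767257}{12}} = \frac{1}{2127^{2} - \frac{767257}{12}} = \frac{1}{4524129 - \frac{767257}{12}} = \frac{1}{\frac{53522291}{12}} = \frac{12}{53522291}$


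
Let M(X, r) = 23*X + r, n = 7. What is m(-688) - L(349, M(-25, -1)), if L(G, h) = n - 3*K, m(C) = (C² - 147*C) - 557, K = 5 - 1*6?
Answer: 573913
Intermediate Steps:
K = -1 (K = 5 - 6 = -1)
M(X, r) = r + 23*X
m(C) = -557 + C² - 147*C
L(G, h) = 10 (L(G, h) = 7 - 3*(-1) = 7 + 3 = 10)
m(-688) - L(349, M(-25, -1)) = (-557 + (-688)² - 147*(-688)) - 1*10 = (-557 + 473344 + 101136) - 10 = 573923 - 10 = 573913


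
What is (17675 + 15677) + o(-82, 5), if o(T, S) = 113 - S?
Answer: 33460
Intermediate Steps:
(17675 + 15677) + o(-82, 5) = (17675 + 15677) + (113 - 1*5) = 33352 + (113 - 5) = 33352 + 108 = 33460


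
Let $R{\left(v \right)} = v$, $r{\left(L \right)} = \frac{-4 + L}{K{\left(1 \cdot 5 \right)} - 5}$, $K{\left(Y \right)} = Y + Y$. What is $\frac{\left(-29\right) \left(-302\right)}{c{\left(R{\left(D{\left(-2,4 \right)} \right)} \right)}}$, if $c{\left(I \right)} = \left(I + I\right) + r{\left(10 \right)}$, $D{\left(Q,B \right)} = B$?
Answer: $\frac{21895}{23} \approx 951.96$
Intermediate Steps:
$K{\left(Y \right)} = 2 Y$
$r{\left(L \right)} = - \frac{4}{5} + \frac{L}{5}$ ($r{\left(L \right)} = \frac{-4 + L}{2 \cdot 1 \cdot 5 - 5} = \frac{-4 + L}{2 \cdot 5 - 5} = \frac{-4 + L}{10 - 5} = \frac{-4 + L}{5} = \left(-4 + L\right) \frac{1}{5} = - \frac{4}{5} + \frac{L}{5}$)
$c{\left(I \right)} = \frac{6}{5} + 2 I$ ($c{\left(I \right)} = \left(I + I\right) + \left(- \frac{4}{5} + \frac{1}{5} \cdot 10\right) = 2 I + \left(- \frac{4}{5} + 2\right) = 2 I + \frac{6}{5} = \frac{6}{5} + 2 I$)
$\frac{\left(-29\right) \left(-302\right)}{c{\left(R{\left(D{\left(-2,4 \right)} \right)} \right)}} = \frac{\left(-29\right) \left(-302\right)}{\frac{6}{5} + 2 \cdot 4} = \frac{8758}{\frac{6}{5} + 8} = \frac{8758}{\frac{46}{5}} = 8758 \cdot \frac{5}{46} = \frac{21895}{23}$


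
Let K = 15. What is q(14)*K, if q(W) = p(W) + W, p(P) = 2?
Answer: 240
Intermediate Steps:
q(W) = 2 + W
q(14)*K = (2 + 14)*15 = 16*15 = 240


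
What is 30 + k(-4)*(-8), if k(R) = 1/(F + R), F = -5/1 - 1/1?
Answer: 154/5 ≈ 30.800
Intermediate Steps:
F = -6 (F = -5*1 - 1*1 = -5 - 1 = -6)
k(R) = 1/(-6 + R)
30 + k(-4)*(-8) = 30 - 8/(-6 - 4) = 30 - 8/(-10) = 30 - ⅒*(-8) = 30 + ⅘ = 154/5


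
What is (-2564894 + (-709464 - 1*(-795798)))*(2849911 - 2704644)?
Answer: -360052975520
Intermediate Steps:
(-2564894 + (-709464 - 1*(-795798)))*(2849911 - 2704644) = (-2564894 + (-709464 + 795798))*145267 = (-2564894 + 86334)*145267 = -2478560*145267 = -360052975520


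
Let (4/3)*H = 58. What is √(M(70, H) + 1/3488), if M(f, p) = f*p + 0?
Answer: √2315369498/872 ≈ 55.182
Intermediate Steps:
H = 87/2 (H = (¾)*58 = 87/2 ≈ 43.500)
M(f, p) = f*p
√(M(70, H) + 1/3488) = √(70*(87/2) + 1/3488) = √(3045 + 1/3488) = √(10620961/3488) = √2315369498/872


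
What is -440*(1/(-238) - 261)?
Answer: 13666180/119 ≈ 1.1484e+5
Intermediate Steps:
-440*(1/(-238) - 261) = -440*(-1/238 - 261) = -440*(-62119/238) = 13666180/119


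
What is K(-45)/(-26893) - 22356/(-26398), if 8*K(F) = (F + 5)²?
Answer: 297970154/354960707 ≈ 0.83945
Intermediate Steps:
K(F) = (5 + F)²/8 (K(F) = (F + 5)²/8 = (5 + F)²/8)
K(-45)/(-26893) - 22356/(-26398) = ((5 - 45)²/8)/(-26893) - 22356/(-26398) = ((⅛)*(-40)²)*(-1/26893) - 22356*(-1/26398) = ((⅛)*1600)*(-1/26893) + 11178/13199 = 200*(-1/26893) + 11178/13199 = -200/26893 + 11178/13199 = 297970154/354960707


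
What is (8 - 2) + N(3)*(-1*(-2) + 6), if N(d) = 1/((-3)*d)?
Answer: 46/9 ≈ 5.1111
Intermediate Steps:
N(d) = -1/(3*d)
(8 - 2) + N(3)*(-1*(-2) + 6) = (8 - 2) + (-1/3/3)*(-1*(-2) + 6) = 6 + (-1/3*1/3)*(2 + 6) = 6 - 1/9*8 = 6 - 8/9 = 46/9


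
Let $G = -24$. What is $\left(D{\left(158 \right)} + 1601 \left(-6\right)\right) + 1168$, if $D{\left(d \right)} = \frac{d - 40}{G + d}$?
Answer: $- \frac{565287}{67} \approx -8437.1$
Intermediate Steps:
$D{\left(d \right)} = \frac{-40 + d}{-24 + d}$ ($D{\left(d \right)} = \frac{d - 40}{-24 + d} = \frac{-40 + d}{-24 + d}$)
$\left(D{\left(158 \right)} + 1601 \left(-6\right)\right) + 1168 = \left(\frac{-40 + 158}{-24 + 158} + 1601 \left(-6\right)\right) + 1168 = \left(\frac{1}{134} \cdot 118 - 9606\right) + 1168 = \left(\frac{59}{67} - 9606\right) + 1168 = - \frac{643543}{67} + 1168 = - \frac{565287}{67}$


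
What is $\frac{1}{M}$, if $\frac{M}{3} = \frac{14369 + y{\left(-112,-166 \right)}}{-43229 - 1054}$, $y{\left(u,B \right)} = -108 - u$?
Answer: $- \frac{14761}{14373} \approx -1.027$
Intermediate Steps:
$M = - \frac{14373}{14761}$ ($M = 3 \frac{14369 - -4}{-43229 - 1054} = 3 \frac{14369 + \left(-108 + 112\right)}{-44283} = 3 \left(14369 + 4\right) \left(- \frac{1}{44283}\right) = 3 \cdot 14373 \left(- \frac{1}{44283}\right) = 3 \left(- \frac{4791}{14761}\right) = - \frac{14373}{14761} \approx -0.97371$)
$\frac{1}{M} = \frac{1}{- \frac{14373}{14761}} = - \frac{14761}{14373}$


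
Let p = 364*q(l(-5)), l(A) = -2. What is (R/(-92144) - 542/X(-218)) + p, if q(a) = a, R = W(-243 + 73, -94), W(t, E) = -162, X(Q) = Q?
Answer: -3643411003/5021848 ≈ -725.51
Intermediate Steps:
R = -162
p = -728 (p = 364*(-2) = -728)
(R/(-92144) - 542/X(-218)) + p = (-162/(-92144) - 542/(-218)) - 728 = (-162*(-1/92144) - 542*(-1/218)) - 728 = (81/46072 + 271/109) - 728 = 12494341/5021848 - 728 = -3643411003/5021848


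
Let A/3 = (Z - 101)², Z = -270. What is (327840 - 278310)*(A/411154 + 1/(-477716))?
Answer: 2442565916181105/49103711066 ≈ 49743.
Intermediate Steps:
A = 412923 (A = 3*(-270 - 101)² = 3*(-371)² = 3*137641 = 412923)
(327840 - 278310)*(A/411154 + 1/(-477716)) = (327840 - 278310)*(412923/411154 + 1/(-477716)) = 49530*(412923*(1/411154) - 1/477716) = 49530*(412923/411154 - 1/477716) = 49530*(98629756357/98207422132) = 2442565916181105/49103711066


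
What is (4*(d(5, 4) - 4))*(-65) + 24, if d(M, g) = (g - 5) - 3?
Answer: 2104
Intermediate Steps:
d(M, g) = -8 + g (d(M, g) = (-5 + g) - 3 = -8 + g)
(4*(d(5, 4) - 4))*(-65) + 24 = (4*((-8 + 4) - 4))*(-65) + 24 = (4*(-4 - 4))*(-65) + 24 = (4*(-8))*(-65) + 24 = -32*(-65) + 24 = 2080 + 24 = 2104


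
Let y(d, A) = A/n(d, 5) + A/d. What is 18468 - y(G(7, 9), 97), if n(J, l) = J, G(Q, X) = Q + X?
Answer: 147647/8 ≈ 18456.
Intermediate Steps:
y(d, A) = 2*A/d (y(d, A) = A/d + A/d = 2*A/d)
18468 - y(G(7, 9), 97) = 18468 - 2*97/(7 + 9) = 18468 - 2*97/16 = 18468 - 1*97/8 = 18468 - 97/8 = 147647/8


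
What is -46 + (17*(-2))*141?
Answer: -4840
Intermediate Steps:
-46 + (17*(-2))*141 = -46 - 34*141 = -46 - 4794 = -4840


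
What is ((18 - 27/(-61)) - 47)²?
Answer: 3034564/3721 ≈ 815.52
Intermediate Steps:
((18 - 27/(-61)) - 47)² = ((18 - 27*(-1/61)) - 47)² = ((18 + 27/61) - 47)² = (1125/61 - 47)² = (-1742/61)² = 3034564/3721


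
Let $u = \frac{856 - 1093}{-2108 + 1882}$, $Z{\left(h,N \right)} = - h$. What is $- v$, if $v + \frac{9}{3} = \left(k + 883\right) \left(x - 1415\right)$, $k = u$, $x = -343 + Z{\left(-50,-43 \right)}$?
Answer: $\frac{170625269}{113} \approx 1.51 \cdot 10^{6}$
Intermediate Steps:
$u = \frac{237}{226}$ ($u = - \frac{237}{-226} = \left(-237\right) \left(- \frac{1}{226}\right) = \frac{237}{226} \approx 1.0487$)
$x = -293$ ($x = -343 - -50 = -343 + 50 = -293$)
$k = \frac{237}{226} \approx 1.0487$
$v = - \frac{170625269}{113}$ ($v = -3 + \left(\frac{237}{226} + 883\right) \left(-293 - 1415\right) = -3 + \frac{199795}{226} \left(-1708\right) = -3 - \frac{170624930}{113} = - \frac{170625269}{113} \approx -1.51 \cdot 10^{6}$)
$- v = \left(-1\right) \left(- \frac{170625269}{113}\right) = \frac{170625269}{113}$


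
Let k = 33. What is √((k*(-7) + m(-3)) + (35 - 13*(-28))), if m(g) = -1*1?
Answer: √167 ≈ 12.923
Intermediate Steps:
m(g) = -1
√((k*(-7) + m(-3)) + (35 - 13*(-28))) = √((33*(-7) - 1) + (35 - 13*(-28))) = √((-231 - 1) + (35 + 364)) = √(-232 + 399) = √167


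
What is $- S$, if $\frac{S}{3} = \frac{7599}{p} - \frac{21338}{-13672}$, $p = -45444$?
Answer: $- \frac{54111909}{12943966} \approx -4.1805$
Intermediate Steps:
$S = \frac{54111909}{12943966}$ ($S = 3 \left(\frac{7599}{-45444} - \frac{21338}{-13672}\right) = 3 \left(7599 \left(- \frac{1}{45444}\right) - - \frac{10669}{6836}\right) = 3 \left(- \frac{2533}{15148} + \frac{10669}{6836}\right) = 3 \cdot \frac{18037303}{12943966} = \frac{54111909}{12943966} \approx 4.1805$)
$- S = \left(-1\right) \frac{54111909}{12943966} = - \frac{54111909}{12943966}$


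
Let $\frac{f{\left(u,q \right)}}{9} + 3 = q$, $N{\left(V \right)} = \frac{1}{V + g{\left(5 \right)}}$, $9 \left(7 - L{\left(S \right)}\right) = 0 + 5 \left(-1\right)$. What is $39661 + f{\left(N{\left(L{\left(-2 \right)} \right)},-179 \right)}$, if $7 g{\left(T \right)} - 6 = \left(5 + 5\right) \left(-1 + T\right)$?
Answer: $38023$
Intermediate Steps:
$g{\left(T \right)} = - \frac{4}{7} + \frac{10 T}{7}$ ($g{\left(T \right)} = \frac{6}{7} + \frac{\left(5 + 5\right) \left(-1 + T\right)}{7} = \frac{6}{7} + \frac{10 \left(-1 + T\right)}{7} = \frac{6}{7} + \frac{-10 + 10 T}{7} = \frac{6}{7} + \left(- \frac{10}{7} + \frac{10 T}{7}\right) = - \frac{4}{7} + \frac{10 T}{7}$)
$L{\left(S \right)} = \frac{68}{9}$ ($L{\left(S \right)} = 7 - \frac{0 + 5 \left(-1\right)}{9} = 7 - \frac{0 - 5}{9} = 7 - - \frac{5}{9} = 7 + \frac{5}{9} = \frac{68}{9}$)
$N{\left(V \right)} = \frac{1}{\frac{46}{7} + V}$ ($N{\left(V \right)} = \frac{1}{V + \left(- \frac{4}{7} + \frac{10}{7} \cdot 5\right)} = \frac{1}{V + \left(- \frac{4}{7} + \frac{50}{7}\right)} = \frac{1}{V + \frac{46}{7}} = \frac{1}{\frac{46}{7} + V}$)
$f{\left(u,q \right)} = -27 + 9 q$
$39661 + f{\left(N{\left(L{\left(-2 \right)} \right)},-179 \right)} = 39661 + \left(-27 + 9 \left(-179\right)\right) = 39661 - 1638 = 38023$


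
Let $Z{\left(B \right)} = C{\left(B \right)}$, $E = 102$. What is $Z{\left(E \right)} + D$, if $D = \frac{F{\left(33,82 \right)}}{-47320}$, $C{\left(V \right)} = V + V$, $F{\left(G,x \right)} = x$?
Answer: $\frac{4826599}{23660} \approx 204.0$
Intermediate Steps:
$C{\left(V \right)} = 2 V$
$Z{\left(B \right)} = 2 B$
$D = - \frac{41}{23660}$ ($D = \frac{82}{-47320} = 82 \left(- \frac{1}{47320}\right) = - \frac{41}{23660} \approx -0.0017329$)
$Z{\left(E \right)} + D = 2 \cdot 102 - \frac{41}{23660} = 204 - \frac{41}{23660} = \frac{4826599}{23660}$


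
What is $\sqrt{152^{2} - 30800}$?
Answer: $4 i \sqrt{481} \approx 87.727 i$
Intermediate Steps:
$\sqrt{152^{2} - 30800} = \sqrt{23104 - 30800} = \sqrt{-7696} = 4 i \sqrt{481}$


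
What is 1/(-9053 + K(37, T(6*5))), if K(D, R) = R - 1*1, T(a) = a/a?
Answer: -1/9053 ≈ -0.00011046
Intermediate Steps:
T(a) = 1
K(D, R) = -1 + R (K(D, R) = R - 1 = -1 + R)
1/(-9053 + K(37, T(6*5))) = 1/(-9053 + (-1 + 1)) = 1/(-9053 + 0) = 1/(-9053) = -1/9053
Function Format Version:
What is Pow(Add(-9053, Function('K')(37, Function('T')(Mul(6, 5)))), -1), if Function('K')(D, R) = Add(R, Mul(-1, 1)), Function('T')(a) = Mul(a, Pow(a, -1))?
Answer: Rational(-1, 9053) ≈ -0.00011046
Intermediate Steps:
Function('T')(a) = 1
Function('K')(D, R) = Add(-1, R) (Function('K')(D, R) = Add(R, -1) = Add(-1, R))
Pow(Add(-9053, Function('K')(37, Function('T')(Mul(6, 5)))), -1) = Pow(Add(-9053, Add(-1, 1)), -1) = Pow(Add(-9053, 0), -1) = Pow(-9053, -1) = Rational(-1, 9053)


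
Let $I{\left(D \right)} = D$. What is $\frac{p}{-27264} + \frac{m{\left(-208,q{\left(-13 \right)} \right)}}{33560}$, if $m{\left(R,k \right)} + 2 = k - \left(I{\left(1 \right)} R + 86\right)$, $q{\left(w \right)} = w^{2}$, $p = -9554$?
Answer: $\frac{20531971}{57186240} \approx 0.35904$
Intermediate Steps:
$m{\left(R,k \right)} = -88 + k - R$ ($m{\left(R,k \right)} = -2 - \left(86 + R - k\right) = -88 + k - R$)
$\frac{p}{-27264} + \frac{m{\left(-208,q{\left(-13 \right)} \right)}}{33560} = - \frac{9554}{-27264} + \frac{-88 + \left(-13\right)^{2} - -208}{33560} = \left(-9554\right) \left(- \frac{1}{27264}\right) + \left(-88 + 169 + 208\right) \frac{1}{33560} = \frac{4777}{13632} + 289 \cdot \frac{1}{33560} = \frac{4777}{13632} + \frac{289}{33560} = \frac{20531971}{57186240}$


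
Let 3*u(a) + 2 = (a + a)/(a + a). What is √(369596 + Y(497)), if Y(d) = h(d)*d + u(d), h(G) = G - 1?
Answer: √5544969/3 ≈ 784.92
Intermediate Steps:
h(G) = -1 + G
u(a) = -⅓ (u(a) = -⅔ + ((a + a)/(a + a))/3 = -⅔ + ((2*a)/((2*a)))/3 = -⅔ + ((2*a)*(1/(2*a)))/3 = -⅔ + (⅓)*1 = -⅔ + ⅓ = -⅓)
Y(d) = -⅓ + d*(-1 + d) (Y(d) = (-1 + d)*d - ⅓ = d*(-1 + d) - ⅓ = -⅓ + d*(-1 + d))
√(369596 + Y(497)) = √(369596 + (-⅓ + 497² - 1*497)) = √(369596 + (-⅓ + 247009 - 497)) = √(369596 + 739535/3) = √(1848323/3) = √5544969/3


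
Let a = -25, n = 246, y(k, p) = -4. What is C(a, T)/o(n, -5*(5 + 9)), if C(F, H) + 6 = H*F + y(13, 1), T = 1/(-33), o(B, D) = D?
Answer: 61/462 ≈ 0.13203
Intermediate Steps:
T = -1/33 ≈ -0.030303
C(F, H) = -10 + F*H (C(F, H) = -6 + (H*F - 4) = -6 + (F*H - 4) = -6 + (-4 + F*H) = -10 + F*H)
C(a, T)/o(n, -5*(5 + 9)) = (-10 - 25*(-1/33))/((-5*(5 + 9))) = (-10 + 25/33)/((-5*14)) = -305/33/(-70) = -305/33*(-1/70) = 61/462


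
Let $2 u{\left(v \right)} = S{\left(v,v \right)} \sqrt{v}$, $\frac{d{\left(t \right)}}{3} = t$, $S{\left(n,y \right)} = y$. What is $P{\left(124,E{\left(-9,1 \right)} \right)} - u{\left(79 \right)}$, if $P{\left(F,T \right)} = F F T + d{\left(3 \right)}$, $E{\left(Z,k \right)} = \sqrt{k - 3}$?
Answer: $9 - \frac{79 \sqrt{79}}{2} + 15376 i \sqrt{2} \approx -342.08 + 21745.0 i$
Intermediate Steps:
$E{\left(Z,k \right)} = \sqrt{-3 + k}$
$d{\left(t \right)} = 3 t$
$u{\left(v \right)} = \frac{v^{\frac{3}{2}}}{2}$ ($u{\left(v \right)} = \frac{v \sqrt{v}}{2} = \frac{v^{\frac{3}{2}}}{2}$)
$P{\left(F,T \right)} = 9 + T F^{2}$ ($P{\left(F,T \right)} = F F T + 3 \cdot 3 = F^{2} T + 9 = T F^{2} + 9 = 9 + T F^{2}$)
$P{\left(124,E{\left(-9,1 \right)} \right)} - u{\left(79 \right)} = \left(9 + \sqrt{-3 + 1} \cdot 124^{2}\right) - \frac{79^{\frac{3}{2}}}{2} = \left(9 + \sqrt{-2} \cdot 15376\right) - \frac{79 \sqrt{79}}{2} = \left(9 + i \sqrt{2} \cdot 15376\right) - \frac{79 \sqrt{79}}{2} = \left(9 + 15376 i \sqrt{2}\right) - \frac{79 \sqrt{79}}{2} = 9 - \frac{79 \sqrt{79}}{2} + 15376 i \sqrt{2}$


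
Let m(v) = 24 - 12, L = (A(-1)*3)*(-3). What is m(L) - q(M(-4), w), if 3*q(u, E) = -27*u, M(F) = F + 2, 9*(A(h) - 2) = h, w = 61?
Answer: -6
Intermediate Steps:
A(h) = 2 + h/9
M(F) = 2 + F
q(u, E) = -9*u (q(u, E) = (-27*u)/3 = -9*u)
L = -17 (L = ((2 + (1/9)*(-1))*3)*(-3) = ((2 - 1/9)*3)*(-3) = ((17/9)*3)*(-3) = (17/3)*(-3) = -17)
m(v) = 12
m(L) - q(M(-4), w) = 12 - (-9)*(2 - 4) = 12 - (-9)*(-2) = 12 - 1*18 = 12 - 18 = -6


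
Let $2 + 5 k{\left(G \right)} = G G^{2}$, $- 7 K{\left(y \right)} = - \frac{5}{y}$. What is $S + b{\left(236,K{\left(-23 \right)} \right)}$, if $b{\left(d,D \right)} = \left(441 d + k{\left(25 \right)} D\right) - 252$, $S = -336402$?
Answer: $- \frac{37460681}{161} \approx -2.3268 \cdot 10^{5}$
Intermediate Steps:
$K{\left(y \right)} = \frac{5}{7 y}$ ($K{\left(y \right)} = - \frac{\left(-5\right) \frac{1}{y}}{7} = \frac{5}{7 y}$)
$k{\left(G \right)} = - \frac{2}{5} + \frac{G^{3}}{5}$ ($k{\left(G \right)} = - \frac{2}{5} + \frac{G G^{2}}{5} = - \frac{2}{5} + \frac{G^{3}}{5}$)
$b{\left(d,D \right)} = -252 + 441 d + \frac{15623 D}{5}$ ($b{\left(d,D \right)} = \left(441 d + \left(- \frac{2}{5} + \frac{25^{3}}{5}\right) D\right) - 252 = \left(441 d + \left(- \frac{2}{5} + \frac{1}{5} \cdot 15625\right) D\right) - 252 = \left(441 d + \left(- \frac{2}{5} + 3125\right) D\right) - 252 = \left(441 d + \frac{15623 D}{5}\right) - 252 = -252 + 441 d + \frac{15623 D}{5}$)
$S + b{\left(236,K{\left(-23 \right)} \right)} = -336402 + \left(-252 + 441 \cdot 236 + \frac{15623 \frac{5}{7 \left(-23\right)}}{5}\right) = -336402 + \left(-252 + 104076 + \frac{15623 \cdot \frac{5}{7} \left(- \frac{1}{23}\right)}{5}\right) = -336402 + \left(-252 + 104076 + \frac{15623}{5} \left(- \frac{5}{161}\right)\right) = -336402 - - \frac{16700041}{161} = -336402 + \frac{16700041}{161} = - \frac{37460681}{161}$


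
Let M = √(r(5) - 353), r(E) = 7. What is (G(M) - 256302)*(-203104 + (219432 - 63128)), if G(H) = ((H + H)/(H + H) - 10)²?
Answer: 11991142800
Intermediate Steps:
M = I*√346 (M = √(7 - 353) = √(-346) = I*√346 ≈ 18.601*I)
G(H) = 81 (G(H) = ((2*H)/((2*H)) - 10)² = ((2*H)*(1/(2*H)) - 10)² = (1 - 10)² = (-9)² = 81)
(G(M) - 256302)*(-203104 + (219432 - 63128)) = (81 - 256302)*(-203104 + (219432 - 63128)) = -256221*(-203104 + 156304) = -256221*(-46800) = 11991142800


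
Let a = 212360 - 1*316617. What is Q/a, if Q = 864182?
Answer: -864182/104257 ≈ -8.2890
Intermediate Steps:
a = -104257 (a = 212360 - 316617 = -104257)
Q/a = 864182/(-104257) = 864182*(-1/104257) = -864182/104257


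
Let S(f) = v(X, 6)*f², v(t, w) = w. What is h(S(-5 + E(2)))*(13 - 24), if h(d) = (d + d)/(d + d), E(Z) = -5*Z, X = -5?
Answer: -11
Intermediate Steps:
S(f) = 6*f²
h(d) = 1 (h(d) = (2*d)/((2*d)) = (2*d)*(1/(2*d)) = 1)
h(S(-5 + E(2)))*(13 - 24) = 1*(13 - 24) = 1*(-11) = -11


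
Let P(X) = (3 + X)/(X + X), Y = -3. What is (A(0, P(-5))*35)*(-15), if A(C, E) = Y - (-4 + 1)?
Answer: 0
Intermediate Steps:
P(X) = (3 + X)/(2*X) (P(X) = (3 + X)/((2*X)) = (3 + X)*(1/(2*X)) = (3 + X)/(2*X))
A(C, E) = 0 (A(C, E) = -3 - (-4 + 1) = -3 - 1*(-3) = -3 + 3 = 0)
(A(0, P(-5))*35)*(-15) = (0*35)*(-15) = 0*(-15) = 0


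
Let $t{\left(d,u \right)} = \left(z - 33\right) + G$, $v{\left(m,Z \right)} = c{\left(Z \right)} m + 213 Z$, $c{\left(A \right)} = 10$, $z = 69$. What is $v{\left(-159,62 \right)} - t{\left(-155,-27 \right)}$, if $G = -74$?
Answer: $11654$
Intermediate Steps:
$v{\left(m,Z \right)} = 10 m + 213 Z$
$t{\left(d,u \right)} = -38$ ($t{\left(d,u \right)} = \left(69 - 33\right) - 74 = 36 - 74 = -38$)
$v{\left(-159,62 \right)} - t{\left(-155,-27 \right)} = \left(10 \left(-159\right) + 213 \cdot 62\right) - -38 = \left(-1590 + 13206\right) + 38 = 11616 + 38 = 11654$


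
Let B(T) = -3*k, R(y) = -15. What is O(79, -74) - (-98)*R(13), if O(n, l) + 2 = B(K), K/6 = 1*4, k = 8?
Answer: -1496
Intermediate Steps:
K = 24 (K = 6*(1*4) = 6*4 = 24)
B(T) = -24 (B(T) = -3*8 = -24)
O(n, l) = -26 (O(n, l) = -2 - 24 = -26)
O(79, -74) - (-98)*R(13) = -26 - (-98)*(-15) = -26 - 1*1470 = -26 - 1470 = -1496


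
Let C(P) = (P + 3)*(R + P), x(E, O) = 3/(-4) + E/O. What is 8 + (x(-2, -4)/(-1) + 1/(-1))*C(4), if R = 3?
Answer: -115/4 ≈ -28.750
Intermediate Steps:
x(E, O) = -¾ + E/O (x(E, O) = 3*(-¼) + E/O = -¾ + E/O)
C(P) = (3 + P)² (C(P) = (P + 3)*(3 + P) = (3 + P)*(3 + P) = (3 + P)²)
8 + (x(-2, -4)/(-1) + 1/(-1))*C(4) = 8 + ((-¾ - 2/(-4))/(-1) + 1/(-1))*(9 + 4² + 6*4) = 8 + ((-¾ - 2*(-¼))*(-1) + 1*(-1))*(9 + 16 + 24) = 8 + ((-¾ + ½)*(-1) - 1)*49 = 8 + (-¼*(-1) - 1)*49 = 8 + (¼ - 1)*49 = 8 - ¾*49 = 8 - 147/4 = -115/4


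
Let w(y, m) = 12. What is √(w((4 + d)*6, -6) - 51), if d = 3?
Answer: I*√39 ≈ 6.245*I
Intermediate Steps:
√(w((4 + d)*6, -6) - 51) = √(12 - 51) = √(-39) = I*√39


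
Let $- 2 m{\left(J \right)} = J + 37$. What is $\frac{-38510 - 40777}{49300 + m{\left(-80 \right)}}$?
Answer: $- \frac{52858}{32881} \approx -1.6076$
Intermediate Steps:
$m{\left(J \right)} = - \frac{37}{2} - \frac{J}{2}$ ($m{\left(J \right)} = - \frac{J + 37}{2} = - \frac{37 + J}{2} = - \frac{37}{2} - \frac{J}{2}$)
$\frac{-38510 - 40777}{49300 + m{\left(-80 \right)}} = \frac{-38510 - 40777}{49300 - - \frac{43}{2}} = - \frac{79287}{49300 + \left(- \frac{37}{2} + 40\right)} = - \frac{79287}{49300 + \frac{43}{2}} = - \frac{79287}{\frac{98643}{2}} = \left(-79287\right) \frac{2}{98643} = - \frac{52858}{32881}$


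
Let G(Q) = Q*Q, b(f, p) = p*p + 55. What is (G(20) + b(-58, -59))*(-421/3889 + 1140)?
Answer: 17448441504/3889 ≈ 4.4866e+6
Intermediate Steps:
b(f, p) = 55 + p² (b(f, p) = p² + 55 = 55 + p²)
G(Q) = Q²
(G(20) + b(-58, -59))*(-421/3889 + 1140) = (20² + (55 + (-59)²))*(-421/3889 + 1140) = (400 + (55 + 3481))*(-421*1/3889 + 1140) = (400 + 3536)*(-421/3889 + 1140) = 3936*(4433039/3889) = 17448441504/3889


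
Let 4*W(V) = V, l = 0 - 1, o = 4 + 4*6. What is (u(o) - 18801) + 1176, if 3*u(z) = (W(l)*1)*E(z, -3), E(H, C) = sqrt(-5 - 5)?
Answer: -17625 - I*sqrt(10)/12 ≈ -17625.0 - 0.26352*I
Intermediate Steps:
o = 28 (o = 4 + 24 = 28)
E(H, C) = I*sqrt(10) (E(H, C) = sqrt(-10) = I*sqrt(10))
l = -1
W(V) = V/4
u(z) = -I*sqrt(10)/12 (u(z) = ((((1/4)*(-1))*1)*(I*sqrt(10)))/3 = ((-1/4*1)*(I*sqrt(10)))/3 = (-I*sqrt(10)/4)/3 = -I*sqrt(10)/12)
(u(o) - 18801) + 1176 = (-I*sqrt(10)/12 - 18801) + 1176 = (-18801 - I*sqrt(10)/12) + 1176 = -17625 - I*sqrt(10)/12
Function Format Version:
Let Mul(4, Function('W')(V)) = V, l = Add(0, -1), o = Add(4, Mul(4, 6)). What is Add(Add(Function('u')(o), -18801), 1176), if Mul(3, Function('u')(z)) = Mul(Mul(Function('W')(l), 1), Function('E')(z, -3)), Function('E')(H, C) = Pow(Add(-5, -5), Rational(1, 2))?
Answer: Add(-17625, Mul(Rational(-1, 12), I, Pow(10, Rational(1, 2)))) ≈ Add(-17625., Mul(-0.26352, I))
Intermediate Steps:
o = 28 (o = Add(4, 24) = 28)
Function('E')(H, C) = Mul(I, Pow(10, Rational(1, 2))) (Function('E')(H, C) = Pow(-10, Rational(1, 2)) = Mul(I, Pow(10, Rational(1, 2))))
l = -1
Function('W')(V) = Mul(Rational(1, 4), V)
Function('u')(z) = Mul(Rational(-1, 12), I, Pow(10, Rational(1, 2))) (Function('u')(z) = Mul(Rational(1, 3), Mul(Mul(Mul(Rational(1, 4), -1), 1), Mul(I, Pow(10, Rational(1, 2))))) = Mul(Rational(1, 3), Mul(Mul(Rational(-1, 4), 1), Mul(I, Pow(10, Rational(1, 2))))) = Mul(Rational(1, 3), Mul(Rational(-1, 4), Mul(I, Pow(10, Rational(1, 2))))) = Mul(Rational(1, 3), Mul(Rational(-1, 4), I, Pow(10, Rational(1, 2)))) = Mul(Rational(-1, 12), I, Pow(10, Rational(1, 2))))
Add(Add(Function('u')(o), -18801), 1176) = Add(Add(Mul(Rational(-1, 12), I, Pow(10, Rational(1, 2))), -18801), 1176) = Add(Add(-18801, Mul(Rational(-1, 12), I, Pow(10, Rational(1, 2)))), 1176) = Add(-17625, Mul(Rational(-1, 12), I, Pow(10, Rational(1, 2))))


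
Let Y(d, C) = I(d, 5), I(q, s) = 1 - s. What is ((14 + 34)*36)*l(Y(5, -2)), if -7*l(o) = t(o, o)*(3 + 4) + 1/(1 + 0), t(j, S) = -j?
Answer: -50112/7 ≈ -7158.9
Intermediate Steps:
Y(d, C) = -4 (Y(d, C) = 1 - 1*5 = 1 - 5 = -4)
l(o) = -⅐ + o (l(o) = -((-o)*(3 + 4) + 1/(1 + 0))/7 = -(-o*7 + 1/1)/7 = -(-7*o + 1)/7 = -(1 - 7*o)/7 = -⅐ + o)
((14 + 34)*36)*l(Y(5, -2)) = ((14 + 34)*36)*(-⅐ - 4) = (48*36)*(-29/7) = 1728*(-29/7) = -50112/7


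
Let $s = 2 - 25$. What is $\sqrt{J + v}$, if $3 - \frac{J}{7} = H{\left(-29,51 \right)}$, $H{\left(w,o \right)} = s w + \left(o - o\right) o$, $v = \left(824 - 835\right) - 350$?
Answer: $i \sqrt{5009} \approx 70.774 i$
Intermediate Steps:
$s = -23$ ($s = 2 - 25 = -23$)
$v = -361$ ($v = -11 - 350 = -361$)
$H{\left(w,o \right)} = - 23 w$ ($H{\left(w,o \right)} = - 23 w + \left(o - o\right) o = - 23 w + 0 o = - 23 w + 0 = - 23 w$)
$J = -4648$ ($J = 21 - 7 \left(\left(-23\right) \left(-29\right)\right) = 21 - 4669 = -4648$)
$\sqrt{J + v} = \sqrt{-4648 - 361} = \sqrt{-5009} = i \sqrt{5009}$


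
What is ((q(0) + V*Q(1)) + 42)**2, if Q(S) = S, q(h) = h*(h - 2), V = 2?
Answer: 1936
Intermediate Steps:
q(h) = h*(-2 + h)
((q(0) + V*Q(1)) + 42)**2 = ((0*(-2 + 0) + 2*1) + 42)**2 = ((0*(-2) + 2) + 42)**2 = ((0 + 2) + 42)**2 = (2 + 42)**2 = 44**2 = 1936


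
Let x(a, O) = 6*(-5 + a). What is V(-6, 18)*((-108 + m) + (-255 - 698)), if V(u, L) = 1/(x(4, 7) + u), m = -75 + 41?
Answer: 365/4 ≈ 91.250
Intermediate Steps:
m = -34
x(a, O) = -30 + 6*a
V(u, L) = 1/(-6 + u) (V(u, L) = 1/((-30 + 6*4) + u) = 1/((-30 + 24) + u) = 1/(-6 + u))
V(-6, 18)*((-108 + m) + (-255 - 698)) = ((-108 - 34) + (-255 - 698))/(-6 - 6) = (-142 - 953)/(-12) = -1/12*(-1095) = 365/4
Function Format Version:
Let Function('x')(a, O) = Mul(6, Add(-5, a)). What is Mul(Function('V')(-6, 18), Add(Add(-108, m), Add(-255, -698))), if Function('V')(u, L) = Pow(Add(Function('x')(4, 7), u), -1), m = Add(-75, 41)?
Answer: Rational(365, 4) ≈ 91.250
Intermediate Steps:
m = -34
Function('x')(a, O) = Add(-30, Mul(6, a))
Function('V')(u, L) = Pow(Add(-6, u), -1) (Function('V')(u, L) = Pow(Add(Add(-30, Mul(6, 4)), u), -1) = Pow(Add(Add(-30, 24), u), -1) = Pow(Add(-6, u), -1))
Mul(Function('V')(-6, 18), Add(Add(-108, m), Add(-255, -698))) = Mul(Pow(Add(-6, -6), -1), Add(Add(-108, -34), Add(-255, -698))) = Mul(Pow(-12, -1), Add(-142, -953)) = Mul(Rational(-1, 12), -1095) = Rational(365, 4)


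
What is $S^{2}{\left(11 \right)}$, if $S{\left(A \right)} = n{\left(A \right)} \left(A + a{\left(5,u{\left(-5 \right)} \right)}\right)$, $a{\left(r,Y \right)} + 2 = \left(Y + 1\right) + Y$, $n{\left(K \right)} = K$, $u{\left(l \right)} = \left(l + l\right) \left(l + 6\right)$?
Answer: $12100$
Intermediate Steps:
$u{\left(l \right)} = 2 l \left(6 + l\right)$
$a{\left(r,Y \right)} = -1 + 2 Y$ ($a{\left(r,Y \right)} = -2 + \left(\left(Y + 1\right) + Y\right) = -2 + \left(\left(1 + Y\right) + Y\right) = -2 + \left(1 + 2 Y\right) = -1 + 2 Y$)
$S{\left(A \right)} = A \left(-21 + A\right)$ ($S{\left(A \right)} = A \left(A + \left(-1 + 2 \cdot 2 \left(-5\right) \left(6 - 5\right)\right)\right) = A \left(A + \left(-1 + 2 \cdot 2 \left(-5\right) 1\right)\right) = A \left(A + \left(-1 + 2 \left(-10\right)\right)\right) = A \left(A - 21\right) = A \left(-21 + A\right)$)
$S^{2}{\left(11 \right)} = \left(11 \left(-21 + 11\right)\right)^{2} = \left(11 \left(-10\right)\right)^{2} = \left(-110\right)^{2} = 12100$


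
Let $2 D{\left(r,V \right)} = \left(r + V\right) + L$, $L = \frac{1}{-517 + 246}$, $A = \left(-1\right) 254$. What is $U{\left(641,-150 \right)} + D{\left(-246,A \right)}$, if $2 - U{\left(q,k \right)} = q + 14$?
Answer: $- \frac{489427}{542} \approx -903.0$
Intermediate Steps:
$U{\left(q,k \right)} = -12 - q$ ($U{\left(q,k \right)} = 2 - \left(q + 14\right) = 2 - \left(14 + q\right) = -12 - q$)
$A = -254$
$L = - \frac{1}{271}$ ($L = \frac{1}{-271} = - \frac{1}{271} \approx -0.00369$)
$D{\left(r,V \right)} = - \frac{1}{542} + \frac{V}{2} + \frac{r}{2}$ ($D{\left(r,V \right)} = \frac{\left(r + V\right) - \frac{1}{271}}{2} = \frac{\left(V + r\right) - \frac{1}{271}}{2} = \frac{- \frac{1}{271} + V + r}{2} = - \frac{1}{542} + \frac{V}{2} + \frac{r}{2}$)
$U{\left(641,-150 \right)} + D{\left(-246,A \right)} = \left(-12 - 641\right) + \left(- \frac{1}{542} + \frac{1}{2} \left(-254\right) + \frac{1}{2} \left(-246\right)\right) = \left(-12 - 641\right) - \frac{135501}{542} = -653 - \frac{135501}{542} = - \frac{489427}{542}$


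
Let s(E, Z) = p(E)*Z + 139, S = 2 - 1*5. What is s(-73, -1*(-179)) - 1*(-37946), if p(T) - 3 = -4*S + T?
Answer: 27703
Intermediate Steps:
S = -3 (S = 2 - 5 = -3)
p(T) = 15 + T (p(T) = 3 + (-4*(-3) + T) = 3 + (12 + T) = 15 + T)
s(E, Z) = 139 + Z*(15 + E) (s(E, Z) = (15 + E)*Z + 139 = Z*(15 + E) + 139 = 139 + Z*(15 + E))
s(-73, -1*(-179)) - 1*(-37946) = (139 + (-1*(-179))*(15 - 73)) - 1*(-37946) = (139 + 179*(-58)) + 37946 = (139 - 10382) + 37946 = -10243 + 37946 = 27703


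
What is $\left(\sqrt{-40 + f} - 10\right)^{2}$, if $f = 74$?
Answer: $\left(10 - \sqrt{34}\right)^{2} \approx 17.381$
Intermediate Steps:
$\left(\sqrt{-40 + f} - 10\right)^{2} = \left(\sqrt{-40 + 74} - 10\right)^{2} = \left(\sqrt{34} - 10\right)^{2} = \left(-10 + \sqrt{34}\right)^{2}$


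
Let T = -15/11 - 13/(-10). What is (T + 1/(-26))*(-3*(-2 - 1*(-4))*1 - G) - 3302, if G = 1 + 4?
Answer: -214557/65 ≈ -3300.9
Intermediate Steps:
T = -7/110 (T = -15*1/11 - 13*(-1/10) = -15/11 + 13/10 = -7/110 ≈ -0.063636)
G = 5
(T + 1/(-26))*(-3*(-2 - 1*(-4))*1 - G) - 3302 = (-7/110 + 1/(-26))*(-3*(-2 - 1*(-4))*1 - 1*5) - 3302 = (-7/110 - 1/26)*(-3*(-2 + 4)*1 - 5) - 3302 = -73*(-3*2*1 - 5)/715 - 3302 = -73*(-6*1 - 5)/715 - 3302 = -73*(-6 - 5)/715 - 3302 = -73/715*(-11) - 3302 = 73/65 - 3302 = -214557/65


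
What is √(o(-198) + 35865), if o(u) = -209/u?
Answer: √1291178/6 ≈ 189.38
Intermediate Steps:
√(o(-198) + 35865) = √(-209/(-198) + 35865) = √(-209*(-1/198) + 35865) = √(19/18 + 35865) = √(645589/18) = √1291178/6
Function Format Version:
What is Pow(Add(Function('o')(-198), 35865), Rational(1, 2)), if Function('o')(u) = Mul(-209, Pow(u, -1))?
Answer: Mul(Rational(1, 6), Pow(1291178, Rational(1, 2))) ≈ 189.38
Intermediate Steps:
Pow(Add(Function('o')(-198), 35865), Rational(1, 2)) = Pow(Add(Mul(-209, Pow(-198, -1)), 35865), Rational(1, 2)) = Pow(Add(Mul(-209, Rational(-1, 198)), 35865), Rational(1, 2)) = Pow(Add(Rational(19, 18), 35865), Rational(1, 2)) = Pow(Rational(645589, 18), Rational(1, 2)) = Mul(Rational(1, 6), Pow(1291178, Rational(1, 2)))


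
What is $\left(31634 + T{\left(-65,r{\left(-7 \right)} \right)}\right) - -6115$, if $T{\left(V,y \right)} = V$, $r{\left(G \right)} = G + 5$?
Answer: $37684$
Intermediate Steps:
$r{\left(G \right)} = 5 + G$
$\left(31634 + T{\left(-65,r{\left(-7 \right)} \right)}\right) - -6115 = \left(31634 - 65\right) - -6115 = 31569 + \left(-9375 + 15490\right) = 31569 + 6115 = 37684$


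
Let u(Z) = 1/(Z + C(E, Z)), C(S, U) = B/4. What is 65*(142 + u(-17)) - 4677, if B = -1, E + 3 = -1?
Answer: 313897/69 ≈ 4549.2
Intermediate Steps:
E = -4 (E = -3 - 1 = -4)
C(S, U) = -¼ (C(S, U) = -1/4 = -1*¼ = -¼)
u(Z) = 1/(-¼ + Z) (u(Z) = 1/(Z - ¼) = 1/(-¼ + Z))
65*(142 + u(-17)) - 4677 = 65*(142 + 4/(-1 + 4*(-17))) - 4677 = 65*(142 + 4/(-1 - 68)) - 4677 = 65*(142 + 4/(-69)) - 4677 = 65*(142 + 4*(-1/69)) - 4677 = 65*(142 - 4/69) - 4677 = 65*(9794/69) - 4677 = 636610/69 - 4677 = 313897/69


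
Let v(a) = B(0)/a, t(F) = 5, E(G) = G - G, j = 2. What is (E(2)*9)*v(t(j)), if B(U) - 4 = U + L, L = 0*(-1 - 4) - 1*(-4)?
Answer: 0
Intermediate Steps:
E(G) = 0
L = 4 (L = 0*(-5) + 4 = 0 + 4 = 4)
B(U) = 8 + U (B(U) = 4 + (U + 4) = 4 + (4 + U) = 8 + U)
v(a) = 8/a (v(a) = (8 + 0)/a = 8/a)
(E(2)*9)*v(t(j)) = (0*9)*(8/5) = 0*(8*(⅕)) = 0*(8/5) = 0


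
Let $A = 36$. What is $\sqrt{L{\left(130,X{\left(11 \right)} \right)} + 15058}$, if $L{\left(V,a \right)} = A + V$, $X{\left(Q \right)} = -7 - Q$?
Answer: $2 \sqrt{3806} \approx 123.39$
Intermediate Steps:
$L{\left(V,a \right)} = 36 + V$
$\sqrt{L{\left(130,X{\left(11 \right)} \right)} + 15058} = \sqrt{\left(36 + 130\right) + 15058} = \sqrt{166 + 15058} = \sqrt{15224} = 2 \sqrt{3806}$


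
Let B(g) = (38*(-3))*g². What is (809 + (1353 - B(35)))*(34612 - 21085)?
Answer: 1918290924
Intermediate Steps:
B(g) = -114*g²
(809 + (1353 - B(35)))*(34612 - 21085) = (809 + (1353 - (-114)*35²))*(34612 - 21085) = (809 + (1353 - (-114)*1225))*13527 = (809 + (1353 - 1*(-139650)))*13527 = (809 + (1353 + 139650))*13527 = (809 + 141003)*13527 = 141812*13527 = 1918290924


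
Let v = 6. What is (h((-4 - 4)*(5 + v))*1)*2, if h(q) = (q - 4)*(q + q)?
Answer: 32384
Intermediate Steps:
h(q) = 2*q*(-4 + q) (h(q) = (-4 + q)*(2*q) = 2*q*(-4 + q))
(h((-4 - 4)*(5 + v))*1)*2 = ((2*((-4 - 4)*(5 + 6))*(-4 + (-4 - 4)*(5 + 6)))*1)*2 = ((2*(-8*11)*(-4 - 8*11))*1)*2 = ((2*(-88)*(-4 - 88))*1)*2 = ((2*(-88)*(-92))*1)*2 = (16192*1)*2 = 16192*2 = 32384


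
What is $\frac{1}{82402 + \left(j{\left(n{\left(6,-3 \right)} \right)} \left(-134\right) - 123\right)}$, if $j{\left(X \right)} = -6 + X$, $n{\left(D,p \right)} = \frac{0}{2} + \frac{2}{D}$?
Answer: $\frac{3}{249115} \approx 1.2043 \cdot 10^{-5}$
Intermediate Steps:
$n{\left(D,p \right)} = \frac{2}{D}$ ($n{\left(D,p \right)} = 0 \cdot \frac{1}{2} + \frac{2}{D} = 0 + \frac{2}{D} = \frac{2}{D}$)
$\frac{1}{82402 + \left(j{\left(n{\left(6,-3 \right)} \right)} \left(-134\right) - 123\right)} = \frac{1}{82402 - \left(123 - \left(-6 + \frac{2}{6}\right) \left(-134\right)\right)} = \frac{1}{82402 - \left(123 - \left(-6 + 2 \cdot \frac{1}{6}\right) \left(-134\right)\right)} = \frac{1}{82402 - \left(123 - \left(-6 + \frac{1}{3}\right) \left(-134\right)\right)} = \frac{1}{82402 - - \frac{1909}{3}} = \frac{1}{82402 + \left(\frac{2278}{3} - 123\right)} = \frac{1}{82402 + \frac{1909}{3}} = \frac{1}{\frac{249115}{3}} = \frac{3}{249115}$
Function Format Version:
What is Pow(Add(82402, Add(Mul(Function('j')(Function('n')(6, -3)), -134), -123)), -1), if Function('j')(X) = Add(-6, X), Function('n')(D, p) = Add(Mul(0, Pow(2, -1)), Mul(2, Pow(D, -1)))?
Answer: Rational(3, 249115) ≈ 1.2043e-5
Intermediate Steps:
Function('n')(D, p) = Mul(2, Pow(D, -1)) (Function('n')(D, p) = Add(Mul(0, Rational(1, 2)), Mul(2, Pow(D, -1))) = Add(0, Mul(2, Pow(D, -1))) = Mul(2, Pow(D, -1)))
Pow(Add(82402, Add(Mul(Function('j')(Function('n')(6, -3)), -134), -123)), -1) = Pow(Add(82402, Add(Mul(Add(-6, Mul(2, Pow(6, -1))), -134), -123)), -1) = Pow(Add(82402, Add(Mul(Add(-6, Mul(2, Rational(1, 6))), -134), -123)), -1) = Pow(Add(82402, Add(Mul(Add(-6, Rational(1, 3)), -134), -123)), -1) = Pow(Add(82402, Add(Mul(Rational(-17, 3), -134), -123)), -1) = Pow(Add(82402, Add(Rational(2278, 3), -123)), -1) = Pow(Add(82402, Rational(1909, 3)), -1) = Pow(Rational(249115, 3), -1) = Rational(3, 249115)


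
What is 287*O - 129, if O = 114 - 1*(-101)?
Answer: 61576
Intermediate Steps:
O = 215 (O = 114 + 101 = 215)
287*O - 129 = 287*215 - 129 = 61705 - 129 = 61576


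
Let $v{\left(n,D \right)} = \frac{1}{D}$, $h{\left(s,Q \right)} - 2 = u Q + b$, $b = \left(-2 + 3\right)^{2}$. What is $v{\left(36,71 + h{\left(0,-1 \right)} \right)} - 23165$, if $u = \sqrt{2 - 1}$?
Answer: $- \frac{1691044}{73} \approx -23165.0$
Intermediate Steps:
$u = 1$ ($u = \sqrt{1} = 1$)
$b = 1$ ($b = 1^{2} = 1$)
$h{\left(s,Q \right)} = 3 + Q$ ($h{\left(s,Q \right)} = 2 + \left(1 Q + 1\right) = 2 + \left(Q + 1\right) = 2 + \left(1 + Q\right) = 3 + Q$)
$v{\left(36,71 + h{\left(0,-1 \right)} \right)} - 23165 = \frac{1}{71 + \left(3 - 1\right)} - 23165 = \frac{1}{71 + 2} - 23165 = \frac{1}{73} - 23165 = - \frac{1691044}{73}$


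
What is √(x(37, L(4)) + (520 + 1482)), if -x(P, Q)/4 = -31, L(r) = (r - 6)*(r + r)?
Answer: √2126 ≈ 46.109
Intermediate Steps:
L(r) = 2*r*(-6 + r) (L(r) = (-6 + r)*(2*r) = 2*r*(-6 + r))
x(P, Q) = 124 (x(P, Q) = -4*(-31) = 124)
√(x(37, L(4)) + (520 + 1482)) = √(124 + (520 + 1482)) = √(124 + 2002) = √2126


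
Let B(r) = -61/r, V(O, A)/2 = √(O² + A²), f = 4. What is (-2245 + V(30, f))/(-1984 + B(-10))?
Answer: 22450/19779 - 40*√229/19779 ≈ 1.1044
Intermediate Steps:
V(O, A) = 2*√(A² + O²) (V(O, A) = 2*√(O² + A²) = 2*√(A² + O²))
(-2245 + V(30, f))/(-1984 + B(-10)) = (-2245 + 2*√(4² + 30²))/(-1984 - 61/(-10)) = (-2245 + 2*√(16 + 900))/(-1984 - 61*(-⅒)) = (-2245 + 2*√916)/(-1984 + 61/10) = (-2245 + 2*(2*√229))/(-19779/10) = (-2245 + 4*√229)*(-10/19779) = 22450/19779 - 40*√229/19779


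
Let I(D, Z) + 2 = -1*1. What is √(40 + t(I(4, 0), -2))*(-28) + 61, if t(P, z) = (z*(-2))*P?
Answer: 61 - 56*√7 ≈ -87.162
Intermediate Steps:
I(D, Z) = -3 (I(D, Z) = -2 - 1*1 = -2 - 1 = -3)
t(P, z) = -2*P*z (t(P, z) = (-2*z)*P = -2*P*z)
√(40 + t(I(4, 0), -2))*(-28) + 61 = √(40 - 2*(-3)*(-2))*(-28) + 61 = √(40 - 12)*(-28) + 61 = √28*(-28) + 61 = (2*√7)*(-28) + 61 = -56*√7 + 61 = 61 - 56*√7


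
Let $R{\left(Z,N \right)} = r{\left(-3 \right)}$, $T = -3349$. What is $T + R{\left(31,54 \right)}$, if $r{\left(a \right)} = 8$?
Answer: $-3341$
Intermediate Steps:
$R{\left(Z,N \right)} = 8$
$T + R{\left(31,54 \right)} = -3349 + 8 = -3341$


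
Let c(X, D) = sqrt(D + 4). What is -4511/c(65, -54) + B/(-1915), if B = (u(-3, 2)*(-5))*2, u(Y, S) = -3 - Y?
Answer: 4511*I*sqrt(2)/10 ≈ 637.95*I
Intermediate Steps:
B = 0 (B = ((-3 - 1*(-3))*(-5))*2 = ((-3 + 3)*(-5))*2 = (0*(-5))*2 = 0*2 = 0)
c(X, D) = sqrt(4 + D)
-4511/c(65, -54) + B/(-1915) = -4511/sqrt(4 - 54) + 0/(-1915) = -4511*(-I*sqrt(2)/10) + 0*(-1/1915) = -4511*(-I*sqrt(2)/10) + 0 = -(-4511)*I*sqrt(2)/10 + 0 = 4511*I*sqrt(2)/10 + 0 = 4511*I*sqrt(2)/10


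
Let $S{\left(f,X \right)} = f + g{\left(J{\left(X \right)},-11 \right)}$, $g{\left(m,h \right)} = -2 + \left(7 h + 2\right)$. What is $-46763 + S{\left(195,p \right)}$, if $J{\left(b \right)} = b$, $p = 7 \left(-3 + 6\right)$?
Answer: $-46645$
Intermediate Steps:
$p = 21$ ($p = 7 \cdot 3 = 21$)
$g{\left(m,h \right)} = 7 h$ ($g{\left(m,h \right)} = -2 + \left(2 + 7 h\right) = 7 h$)
$S{\left(f,X \right)} = -77 + f$ ($S{\left(f,X \right)} = f + 7 \left(-11\right) = f - 77 = -77 + f$)
$-46763 + S{\left(195,p \right)} = -46763 + \left(-77 + 195\right) = -46763 + 118 = -46645$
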